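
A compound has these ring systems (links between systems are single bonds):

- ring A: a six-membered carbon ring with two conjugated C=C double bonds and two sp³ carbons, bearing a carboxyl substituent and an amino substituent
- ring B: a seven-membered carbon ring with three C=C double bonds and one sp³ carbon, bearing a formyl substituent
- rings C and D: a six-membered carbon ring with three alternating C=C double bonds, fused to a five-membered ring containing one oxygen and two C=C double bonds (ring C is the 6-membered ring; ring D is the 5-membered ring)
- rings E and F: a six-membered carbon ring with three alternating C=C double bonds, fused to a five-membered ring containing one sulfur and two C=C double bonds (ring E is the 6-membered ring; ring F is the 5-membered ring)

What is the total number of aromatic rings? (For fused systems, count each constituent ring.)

4

Ring A has two sp³ carbons, so it is not fully conjugated — not aromatic (1,3-cyclohexadiene).
Ring B has one sp³ carbon, so it is not fully conjugated — not aromatic (cycloheptatriene).
Rings C and D form a fused bicyclic system (with one oxygen) with 9 sp² atoms and 10 π electrons from ring double bonds plus a heteroatom lone pair. 10 = 4(2)+2, so the system is aromatic and both rings count as aromatic (benzofuran).
Rings E and F form a fused bicyclic system (with one sulfur) with 9 sp² atoms and 10 π electrons from ring double bonds plus a heteroatom lone pair. 10 = 4(2)+2, so the system is aromatic and both rings count as aromatic (benzothiophene).
Aromatic: C, D, E, F. Total: 4.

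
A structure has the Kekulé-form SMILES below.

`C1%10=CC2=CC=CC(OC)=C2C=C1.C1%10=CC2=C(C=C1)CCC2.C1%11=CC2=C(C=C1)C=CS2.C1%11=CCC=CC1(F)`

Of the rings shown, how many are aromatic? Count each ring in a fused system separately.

The SMILES encodes two fused six-membered carbon rings, each with three alternating C=C double bonds; a six-membered carbon ring with three alternating C=C double bonds, fused to a saturated five-membered carbon ring; a six-membered carbon ring with three alternating C=C double bonds, fused to a five-membered ring containing one sulfur and two C=C double bonds; a six-membered carbon ring with two isolated C=C double bonds and two sp³ carbons.
The fused 6/6-membered bicyclic is a single π system with 10 sp² atoms and 10 π electrons from ring double bonds. 10 = 4(2)+2, so the system is aromatic and both rings count as aromatic (naphthalene).
The 6-membered ring is planar and fully conjugated; 3 ring double bonds give 6 π electrons. Since 6 = 4n+2 (n=1), it is aromatic (benzene ring).
The 5-membered ring has three sp³ carbons, so it is not fully conjugated — not aromatic (cyclopentane ring).
The fused 6/5-membered bicyclic (with one sulfur) is a single π system with 9 sp² atoms and 10 π electrons from ring double bonds plus a heteroatom lone pair. 10 = 4(2)+2, so the system is aromatic and both rings count as aromatic (benzothiophene).
The second 6-membered ring has two sp³ carbons, so it is not fully conjugated — not aromatic (1,4-cyclohexadiene).
5 of the 7 rings are aromatic. Total: 5.

5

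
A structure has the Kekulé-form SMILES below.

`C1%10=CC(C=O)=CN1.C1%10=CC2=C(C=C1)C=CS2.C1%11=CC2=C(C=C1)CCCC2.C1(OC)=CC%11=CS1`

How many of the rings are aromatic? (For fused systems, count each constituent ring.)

The SMILES encodes a five-membered ring of four carbons and one nitrogen bearing a hydrogen, with two C=C double bonds; a six-membered carbon ring with three alternating C=C double bonds, fused to a five-membered ring containing one sulfur and two C=C double bonds; a six-membered carbon ring with three alternating C=C double bonds, fused to a saturated six-membered carbon ring; a five-membered ring of four carbons and one sulfur, with two C=C double bonds.
The 5-membered ring with one N–H is fully conjugated (every ring atom contributes a p orbital); 2 ring double bonds (4 π electrons) plus a heteroatom lone pair (2) give 6 π electrons. 6 = 4(1)+2, so it is aromatic (pyrrole).
The fused 6/5-membered bicyclic (with one sulfur) is a single π system with 9 sp² atoms and 10 π electrons from ring double bonds plus a heteroatom lone pair. 10 = 4(2)+2, so the system is aromatic and both rings count as aromatic (benzothiophene).
The 6-membered ring has a continuous p-orbital overlap around the ring; 3 ring double bonds give 6 π electrons. That satisfies 4n+2 with n=1, so it is aromatic (benzene ring).
The second 6-membered ring has four sp³ carbons, so it is not fully conjugated — not aromatic (cyclohexane ring).
The 5-membered ring with one sulfur is fully conjugated (every ring atom contributes a p orbital); 2 ring double bonds (4 π electrons) plus a heteroatom lone pair (2) give 6 π electrons. Since 6 = 4n+2 (n=1), it is aromatic (thiophene).
5 of the 6 rings are aromatic. Total: 5.

5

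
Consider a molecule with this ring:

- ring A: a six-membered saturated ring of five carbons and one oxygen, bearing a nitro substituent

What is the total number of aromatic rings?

0

Ring A has only sp³ atoms, so it is not fully conjugated — not aromatic (tetrahydropyran).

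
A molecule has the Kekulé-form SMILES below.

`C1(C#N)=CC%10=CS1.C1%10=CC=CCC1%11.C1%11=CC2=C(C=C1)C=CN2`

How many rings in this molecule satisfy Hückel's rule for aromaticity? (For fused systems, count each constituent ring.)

3

The SMILES encodes a five-membered ring of four carbons and one sulfur, with two C=C double bonds; a six-membered carbon ring with two conjugated C=C double bonds and two sp³ carbons; a six-membered carbon ring with three alternating C=C double bonds, fused to a five-membered ring containing one N–H nitrogen and two C=C double bonds.
The 5-membered ring with one sulfur is fully conjugated (every ring atom contributes a p orbital); 2 ring double bonds (4 π electrons) plus a heteroatom lone pair (2) give 6 π electrons. 6 = 4(1)+2, so it is aromatic (thiophene).
The 6-membered ring has two sp³ carbons, so it is not fully conjugated — not aromatic (1,3-cyclohexadiene).
The fused 6/5-membered bicyclic (with one N–H) is a single π system with 9 sp² atoms and 10 π electrons from ring double bonds plus a heteroatom lone pair. 10 = 4(2)+2, so the system is aromatic and both rings count as aromatic (indole).
3 of the 4 rings are aromatic. Total: 3.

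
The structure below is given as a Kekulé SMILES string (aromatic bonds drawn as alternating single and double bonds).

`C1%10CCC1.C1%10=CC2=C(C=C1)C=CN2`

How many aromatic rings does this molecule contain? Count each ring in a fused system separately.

The SMILES encodes a four-membered saturated carbon ring; a six-membered carbon ring with three alternating C=C double bonds, fused to a five-membered ring containing one N–H nitrogen and two C=C double bonds.
The 4-membered ring has only sp³ atoms, so it is not fully conjugated — not aromatic (cyclobutane).
The fused 6/5-membered bicyclic (with one N–H) is a single π system with 9 sp² atoms and 10 π electrons from ring double bonds plus a heteroatom lone pair. 10 = 4(2)+2, so the system is aromatic and both rings count as aromatic (indole).
2 of the 3 rings are aromatic. Total: 2.

2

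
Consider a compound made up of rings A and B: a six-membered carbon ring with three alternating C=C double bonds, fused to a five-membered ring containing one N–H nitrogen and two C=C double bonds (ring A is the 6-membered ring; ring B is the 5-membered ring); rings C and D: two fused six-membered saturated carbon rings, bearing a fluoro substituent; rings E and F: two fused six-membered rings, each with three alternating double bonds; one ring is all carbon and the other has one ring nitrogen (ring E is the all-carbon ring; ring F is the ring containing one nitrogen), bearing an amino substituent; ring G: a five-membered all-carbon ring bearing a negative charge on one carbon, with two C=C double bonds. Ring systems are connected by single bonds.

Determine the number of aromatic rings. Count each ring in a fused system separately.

5

Rings A and B form a fused bicyclic system (with one N–H) with 9 sp² atoms and 10 π electrons from ring double bonds plus a heteroatom lone pair. 10 = 4(2)+2, so the system is aromatic and both rings count as aromatic (indole).
Ring C has only sp³ atoms, so it is not fully conjugated — not aromatic (cyclohexane ring).
Ring D has only sp³ atoms, so it is not fully conjugated — not aromatic (cyclohexane ring).
Rings E and F form a fused bicyclic system (with one nitrogen) with 10 sp² atoms and 10 π electrons from ring double bonds. 10 = 4(2)+2, so the system is aromatic and both rings count as aromatic (quinoline).
Ring G is fully conjugated (every ring atom contributes a p orbital); 2 ring double bonds (4 π electrons) plus the carbanion lone pair (2) give 6 π electrons. That satisfies 4n+2 with n=1, so ring G is aromatic (cyclopentadienyl anion).
Aromatic: A, B, E, F, G. Total: 5.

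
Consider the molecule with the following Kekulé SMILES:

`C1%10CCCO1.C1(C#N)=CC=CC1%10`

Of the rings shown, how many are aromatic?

0

The SMILES encodes a five-membered saturated ring of four carbons and one oxygen; a five-membered carbon ring with two conjugated C=C double bonds and one sp³ carbon.
The 5-membered ring with one oxygen has only sp³ atoms, so it is not fully conjugated — not aromatic (tetrahydrofuran).
The 5-membered ring has one sp³ carbon, so it is not fully conjugated — not aromatic (cyclopentadiene).
None of the rings are aromatic. Total: 0.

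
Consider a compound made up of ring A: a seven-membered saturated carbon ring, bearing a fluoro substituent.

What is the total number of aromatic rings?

Ring A has only sp³ atoms, so it is not fully conjugated — not aromatic (cycloheptane).

0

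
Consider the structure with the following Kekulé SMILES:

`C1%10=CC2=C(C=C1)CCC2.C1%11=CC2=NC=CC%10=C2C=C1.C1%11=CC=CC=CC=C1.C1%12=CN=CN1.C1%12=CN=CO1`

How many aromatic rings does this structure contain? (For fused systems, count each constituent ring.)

The SMILES encodes a six-membered carbon ring with three alternating C=C double bonds, fused to a saturated five-membered carbon ring; two fused six-membered rings, each with three alternating double bonds; one ring is all carbon and the other has one ring nitrogen; an eight-membered carbon ring with four alternating C=C double bonds; a five-membered ring with nitrogens at positions 1 and 3 (one bearing H, one in a C=N bond) and two double bonds; a five-membered ring with an oxygen at position 1 and a nitrogen at position 3 (in a C=N bond), with two double bonds.
The 6-membered ring is fully conjugated (every ring atom contributes a p orbital); 3 ring double bonds give 6 π electrons. Since 6 = 4n+2 (n=1), it is aromatic (benzene ring).
The 5-membered ring has three sp³ carbons, so it is not fully conjugated — not aromatic (cyclopentane ring).
The fused 6/6-membered bicyclic (with one nitrogen) is a single π system with 10 sp² atoms and 10 π electrons from ring double bonds. 10 = 4(2)+2, so the system is aromatic and both rings count as aromatic (quinoline).
The 8-membered ring has only sp² ring atoms; a planar conformation would have a fully conjugated π system of 8 electrons. But 8 = 4(2), which is 4n not 4n+2, so it is not aromatic (cyclooctatetraene) — cyclooctatetraene distorts into a non-planar tub to avoid antiaromaticity.
The 5-membered ring with two nitrogens (one N–H, one =N–) has a continuous p-orbital overlap around the ring; 2 ring double bonds (4 π electrons) plus a heteroatom lone pair (2) give 6 π electrons. That satisfies 4n+2 with n=1, so it is aromatic (imidazole).
The 5-membered ring with one oxygen and one =N– has a continuous p-orbital overlap around the ring; 2 ring double bonds (4 π electrons) plus a heteroatom lone pair (2) give 6 π electrons. Since 6 = 4n+2 (n=1), it is aromatic (oxazole).
5 of the 7 rings are aromatic. Total: 5.

5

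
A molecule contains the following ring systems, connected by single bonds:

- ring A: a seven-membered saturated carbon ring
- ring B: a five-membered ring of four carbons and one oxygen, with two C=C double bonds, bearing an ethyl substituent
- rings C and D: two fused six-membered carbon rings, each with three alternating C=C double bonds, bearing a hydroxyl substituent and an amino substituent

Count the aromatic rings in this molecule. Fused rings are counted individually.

Ring A has only sp³ atoms, so it is not fully conjugated — not aromatic (cycloheptane).
Ring B is planar and fully conjugated; 2 ring double bonds (4 π electrons) plus a heteroatom lone pair (2) give 6 π electrons. That satisfies 4n+2 with n=1, so ring B is aromatic (furan).
Rings C and D form a fused bicyclic system with 10 sp² atoms and 10 π electrons from ring double bonds. 10 = 4(2)+2, so the system is aromatic and both rings count as aromatic (naphthalene).
Aromatic: B, C, D. Total: 3.

3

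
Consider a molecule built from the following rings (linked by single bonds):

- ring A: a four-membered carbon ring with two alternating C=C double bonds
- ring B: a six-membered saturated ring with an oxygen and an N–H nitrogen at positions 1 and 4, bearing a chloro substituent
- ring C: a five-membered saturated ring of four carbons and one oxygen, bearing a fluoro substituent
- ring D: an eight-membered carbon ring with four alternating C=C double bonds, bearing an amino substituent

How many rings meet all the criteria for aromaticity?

Ring A has only sp² ring atoms; a planar conformation would have a fully conjugated π system of 4 electrons. But 4 = 4(1), which is 4n not 4n+2, so ring A is not aromatic (cyclobutadiene) — cyclobutadiene is antiaromatic and distorts to a rectangle.
Ring B has only sp³ atoms, so it is not fully conjugated — not aromatic (morpholine).
Ring C has only sp³ atoms, so it is not fully conjugated — not aromatic (tetrahydrofuran).
Ring D has only sp² ring atoms; a planar conformation would have a fully conjugated π system of 8 electrons. But 8 = 4(2), which is 4n not 4n+2, so ring D is not aromatic (cyclooctatetraene) — cyclooctatetraene distorts into a non-planar tub to avoid antiaromaticity.
No ring is aromatic. Total: 0.

0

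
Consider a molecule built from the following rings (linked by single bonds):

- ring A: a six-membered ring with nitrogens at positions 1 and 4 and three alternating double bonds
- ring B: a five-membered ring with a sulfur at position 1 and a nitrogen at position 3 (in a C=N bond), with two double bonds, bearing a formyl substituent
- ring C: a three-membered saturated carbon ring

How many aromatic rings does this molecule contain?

2

Ring A has a continuous p-orbital overlap around the ring; 3 ring double bonds give 6 π electrons. 6 = 4(1)+2, so ring A is aromatic (pyrazine).
Ring B is planar and fully conjugated; 2 ring double bonds (4 π electrons) plus a heteroatom lone pair (2) give 6 π electrons. That satisfies 4n+2 with n=1, so ring B is aromatic (thiazole).
Ring C has only sp³ atoms, so it is not fully conjugated — not aromatic (cyclopropane).
Aromatic: A, B. Total: 2.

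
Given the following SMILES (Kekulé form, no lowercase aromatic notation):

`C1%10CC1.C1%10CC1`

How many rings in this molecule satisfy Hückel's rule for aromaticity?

The SMILES encodes a three-membered saturated carbon ring; a three-membered saturated carbon ring.
The 3-membered ring has only sp³ atoms, so it is not fully conjugated — not aromatic (cyclopropane).
The second 3-membered ring has only sp³ atoms, so it is not fully conjugated — not aromatic (cyclopropane).
None of the rings are aromatic. Total: 0.

0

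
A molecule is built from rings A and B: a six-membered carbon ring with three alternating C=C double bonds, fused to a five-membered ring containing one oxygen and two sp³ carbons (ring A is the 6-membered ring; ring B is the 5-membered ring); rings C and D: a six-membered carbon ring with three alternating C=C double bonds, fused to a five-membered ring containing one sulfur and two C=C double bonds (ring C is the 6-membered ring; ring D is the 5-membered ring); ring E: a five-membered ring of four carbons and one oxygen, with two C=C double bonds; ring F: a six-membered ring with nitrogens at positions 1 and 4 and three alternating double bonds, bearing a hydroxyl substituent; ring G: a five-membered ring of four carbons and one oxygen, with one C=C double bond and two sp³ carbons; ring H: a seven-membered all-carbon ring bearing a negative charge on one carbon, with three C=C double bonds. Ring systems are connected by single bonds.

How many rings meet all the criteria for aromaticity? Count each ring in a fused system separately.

Ring A is fully conjugated (every ring atom contributes a p orbital); 3 ring double bonds give 6 π electrons. That satisfies 4n+2 with n=1, so ring A is aromatic (benzene ring).
Ring B has two sp³ carbons, so it is not fully conjugated — not aromatic (oxolane ring).
Rings C and D form a fused bicyclic system (with one sulfur) with 9 sp² atoms and 10 π electrons from ring double bonds plus a heteroatom lone pair. 10 = 4(2)+2, so the system is aromatic and both rings count as aromatic (benzothiophene).
Ring E is planar and fully conjugated; 2 ring double bonds (4 π electrons) plus a heteroatom lone pair (2) give 6 π electrons. 6 = 4(1)+2, so ring E is aromatic (furan).
Ring F is planar and fully conjugated; 3 ring double bonds give 6 π electrons. Since 6 = 4n+2 (n=1), ring F is aromatic (pyrazine).
Ring G has two sp³ carbons, so it is not fully conjugated — not aromatic (2,3-dihydrofuran).
Ring H has only sp² ring atoms; a planar conformation would have a fully conjugated π system of 8 electrons. But 8 = 4(2), which is 4n not 4n+2, so ring H is not aromatic (cycloheptatrienyl anion).
Aromatic: A, C, D, E, F. Total: 5.

5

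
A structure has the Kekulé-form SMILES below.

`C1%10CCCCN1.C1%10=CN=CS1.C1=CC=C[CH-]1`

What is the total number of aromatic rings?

The SMILES encodes a six-membered saturated ring of five carbons and one N–H nitrogen; a five-membered ring with a sulfur at position 1 and a nitrogen at position 3 (in a C=N bond), with two double bonds; a five-membered all-carbon ring bearing a negative charge on one carbon, with two C=C double bonds.
The 6-membered ring with one N–H has only sp³ atoms, so it is not fully conjugated — not aromatic (piperidine).
The 5-membered ring with one sulfur and one =N– has a continuous p-orbital overlap around the ring; 2 ring double bonds (4 π electrons) plus a heteroatom lone pair (2) give 6 π electrons. Since 6 = 4n+2 (n=1), it is aromatic (thiazole).
The 5-membered ring is fully conjugated (every ring atom contributes a p orbital); 2 ring double bonds (4 π electrons) plus the carbanion lone pair (2) give 6 π electrons. 6 = 4(1)+2, so it is aromatic (cyclopentadienyl anion).
2 of the 3 rings are aromatic. Total: 2.

2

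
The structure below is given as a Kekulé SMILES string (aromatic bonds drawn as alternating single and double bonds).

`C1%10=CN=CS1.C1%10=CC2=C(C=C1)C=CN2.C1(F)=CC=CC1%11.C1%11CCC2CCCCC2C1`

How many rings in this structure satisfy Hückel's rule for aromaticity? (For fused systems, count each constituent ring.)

3

The SMILES encodes a five-membered ring with a sulfur at position 1 and a nitrogen at position 3 (in a C=N bond), with two double bonds; a six-membered carbon ring with three alternating C=C double bonds, fused to a five-membered ring containing one N–H nitrogen and two C=C double bonds; a five-membered carbon ring with two conjugated C=C double bonds and one sp³ carbon; two fused six-membered saturated carbon rings.
The 5-membered ring with one sulfur and one =N– is fully conjugated (every ring atom contributes a p orbital); 2 ring double bonds (4 π electrons) plus a heteroatom lone pair (2) give 6 π electrons. That satisfies 4n+2 with n=1, so it is aromatic (thiazole).
The fused 6/5-membered bicyclic (with one N–H) is a single π system with 9 sp² atoms and 10 π electrons from ring double bonds plus a heteroatom lone pair. 10 = 4(2)+2, so the system is aromatic and both rings count as aromatic (indole).
The 5-membered ring has one sp³ carbon, so it is not fully conjugated — not aromatic (cyclopentadiene).
The 6-membered ring has only sp³ atoms, so it is not fully conjugated — not aromatic (cyclohexane ring).
The second 6-membered ring has only sp³ atoms, so it is not fully conjugated — not aromatic (cyclohexane ring).
3 of the 6 rings are aromatic. Total: 3.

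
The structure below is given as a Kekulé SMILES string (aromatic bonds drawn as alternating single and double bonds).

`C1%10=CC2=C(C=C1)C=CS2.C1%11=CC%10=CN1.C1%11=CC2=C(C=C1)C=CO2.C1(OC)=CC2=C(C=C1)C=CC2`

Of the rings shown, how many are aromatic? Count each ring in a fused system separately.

The SMILES encodes a six-membered carbon ring with three alternating C=C double bonds, fused to a five-membered ring containing one sulfur and two C=C double bonds; a five-membered ring of four carbons and one nitrogen bearing a hydrogen, with two C=C double bonds; a six-membered carbon ring with three alternating C=C double bonds, fused to a five-membered ring containing one oxygen and two C=C double bonds; a six-membered carbon ring with three alternating C=C double bonds, fused to a five-membered carbon ring containing one C=C double bond and one sp³ carbon.
The fused 6/5-membered bicyclic (with one sulfur) is a single π system with 9 sp² atoms and 10 π electrons from ring double bonds plus a heteroatom lone pair. 10 = 4(2)+2, so the system is aromatic and both rings count as aromatic (benzothiophene).
The 5-membered ring with one N–H is fully conjugated (every ring atom contributes a p orbital); 2 ring double bonds (4 π electrons) plus a heteroatom lone pair (2) give 6 π electrons. That satisfies 4n+2 with n=1, so it is aromatic (pyrrole).
The fused 6/5-membered bicyclic (with one oxygen) is a single π system with 9 sp² atoms and 10 π electrons from ring double bonds plus a heteroatom lone pair. 10 = 4(2)+2, so the system is aromatic and both rings count as aromatic (benzofuran).
The 6-membered ring is planar and fully conjugated; 3 ring double bonds give 6 π electrons. 6 = 4(1)+2, so it is aromatic (benzene ring).
The 5-membered ring has one sp³ carbon, so it is not fully conjugated — not aromatic (cyclopentene ring).
6 of the 7 rings are aromatic. Total: 6.

6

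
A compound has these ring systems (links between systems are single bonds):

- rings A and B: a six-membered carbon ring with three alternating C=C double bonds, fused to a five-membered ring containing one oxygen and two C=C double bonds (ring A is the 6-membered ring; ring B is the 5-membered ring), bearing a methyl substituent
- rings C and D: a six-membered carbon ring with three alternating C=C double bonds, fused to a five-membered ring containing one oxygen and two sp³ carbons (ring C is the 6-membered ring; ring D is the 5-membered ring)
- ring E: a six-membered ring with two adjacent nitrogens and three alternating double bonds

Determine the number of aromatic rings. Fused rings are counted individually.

4

Rings A and B form a fused bicyclic system (with one oxygen) with 9 sp² atoms and 10 π electrons from ring double bonds plus a heteroatom lone pair. 10 = 4(2)+2, so the system is aromatic and both rings count as aromatic (benzofuran).
Ring C is planar and fully conjugated; 3 ring double bonds give 6 π electrons. 6 = 4(1)+2, so ring C is aromatic (benzene ring).
Ring D has two sp³ carbons, so it is not fully conjugated — not aromatic (oxolane ring).
Ring E is fully conjugated (every ring atom contributes a p orbital); 3 ring double bonds give 6 π electrons. 6 = 4(1)+2, so ring E is aromatic (pyridazine).
Aromatic: A, B, C, E. Total: 4.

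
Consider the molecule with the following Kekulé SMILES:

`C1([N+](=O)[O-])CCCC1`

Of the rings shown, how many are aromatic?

0

The SMILES encodes a five-membered saturated carbon ring.
The 5-membered ring has only sp³ atoms, so it is not fully conjugated — not aromatic (cyclopentane).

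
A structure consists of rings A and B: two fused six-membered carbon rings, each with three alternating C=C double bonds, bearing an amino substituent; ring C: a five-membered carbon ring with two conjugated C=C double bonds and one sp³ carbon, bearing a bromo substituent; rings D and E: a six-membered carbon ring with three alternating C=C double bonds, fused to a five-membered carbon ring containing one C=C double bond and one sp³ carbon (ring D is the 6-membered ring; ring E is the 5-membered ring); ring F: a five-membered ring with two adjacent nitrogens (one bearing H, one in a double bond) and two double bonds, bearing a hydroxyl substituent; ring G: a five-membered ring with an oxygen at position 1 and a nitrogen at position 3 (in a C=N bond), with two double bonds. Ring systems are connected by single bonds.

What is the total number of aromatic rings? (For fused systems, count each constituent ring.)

5

Rings A and B form a fused bicyclic system with 10 sp² atoms and 10 π electrons from ring double bonds. 10 = 4(2)+2, so the system is aromatic and both rings count as aromatic (naphthalene).
Ring C has one sp³ carbon, so it is not fully conjugated — not aromatic (cyclopentadiene).
Ring D is fully conjugated (every ring atom contributes a p orbital); 3 ring double bonds give 6 π electrons. That satisfies 4n+2 with n=1, so ring D is aromatic (benzene ring).
Ring E has one sp³ carbon, so it is not fully conjugated — not aromatic (cyclopentene ring).
Ring F is fully conjugated (every ring atom contributes a p orbital); 2 ring double bonds (4 π electrons) plus a heteroatom lone pair (2) give 6 π electrons. 6 = 4(1)+2, so ring F is aromatic (pyrazole).
Ring G is fully conjugated (every ring atom contributes a p orbital); 2 ring double bonds (4 π electrons) plus a heteroatom lone pair (2) give 6 π electrons. 6 = 4(1)+2, so ring G is aromatic (oxazole).
Aromatic: A, B, D, F, G. Total: 5.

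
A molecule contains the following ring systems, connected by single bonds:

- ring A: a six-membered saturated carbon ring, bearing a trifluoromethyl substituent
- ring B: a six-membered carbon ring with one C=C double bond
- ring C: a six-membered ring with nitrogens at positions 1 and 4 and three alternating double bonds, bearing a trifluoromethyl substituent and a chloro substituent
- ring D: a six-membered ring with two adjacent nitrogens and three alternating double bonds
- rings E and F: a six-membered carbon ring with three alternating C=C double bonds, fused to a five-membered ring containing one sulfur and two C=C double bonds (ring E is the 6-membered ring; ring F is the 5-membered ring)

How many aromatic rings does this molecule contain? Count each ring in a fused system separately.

4

Ring A has only sp³ atoms, so it is not fully conjugated — not aromatic (cyclohexane).
Ring B has four sp³ carbons, so it is not fully conjugated — not aromatic (cyclohexene).
Ring C is planar and fully conjugated; 3 ring double bonds give 6 π electrons. Since 6 = 4n+2 (n=1), ring C is aromatic (pyrazine).
Ring D has a continuous p-orbital overlap around the ring; 3 ring double bonds give 6 π electrons. That satisfies 4n+2 with n=1, so ring D is aromatic (pyridazine).
Rings E and F form a fused bicyclic system (with one sulfur) with 9 sp² atoms and 10 π electrons from ring double bonds plus a heteroatom lone pair. 10 = 4(2)+2, so the system is aromatic and both rings count as aromatic (benzothiophene).
Aromatic: C, D, E, F. Total: 4.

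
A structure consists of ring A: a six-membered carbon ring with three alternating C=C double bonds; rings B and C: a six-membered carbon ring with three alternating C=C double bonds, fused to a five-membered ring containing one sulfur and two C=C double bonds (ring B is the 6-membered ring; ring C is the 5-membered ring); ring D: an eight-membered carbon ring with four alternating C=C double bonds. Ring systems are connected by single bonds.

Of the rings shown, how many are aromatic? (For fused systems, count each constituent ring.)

3

Ring A is fully conjugated (every ring atom contributes a p orbital); 3 ring double bonds give 6 π electrons. Since 6 = 4n+2 (n=1), ring A is aromatic (benzene).
Rings B and C form a fused bicyclic system (with one sulfur) with 9 sp² atoms and 10 π electrons from ring double bonds plus a heteroatom lone pair. 10 = 4(2)+2, so the system is aromatic and both rings count as aromatic (benzothiophene).
Ring D has only sp² ring atoms; a planar conformation would have a fully conjugated π system of 8 electrons. But 8 = 4(2), which is 4n not 4n+2, so ring D is not aromatic (cyclooctatetraene) — cyclooctatetraene distorts into a non-planar tub to avoid antiaromaticity.
Aromatic: A, B, C. Total: 3.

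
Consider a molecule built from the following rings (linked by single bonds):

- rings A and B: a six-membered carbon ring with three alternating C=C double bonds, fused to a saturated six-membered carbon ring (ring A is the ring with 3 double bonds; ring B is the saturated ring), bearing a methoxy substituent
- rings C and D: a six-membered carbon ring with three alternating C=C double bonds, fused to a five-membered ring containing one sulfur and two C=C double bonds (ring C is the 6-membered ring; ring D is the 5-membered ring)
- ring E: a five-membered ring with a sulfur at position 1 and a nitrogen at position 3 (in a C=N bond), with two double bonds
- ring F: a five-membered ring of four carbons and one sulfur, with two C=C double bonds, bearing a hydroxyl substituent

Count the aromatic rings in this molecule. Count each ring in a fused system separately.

5

Ring A is fully conjugated (every ring atom contributes a p orbital); 3 ring double bonds give 6 π electrons. 6 = 4(1)+2, so ring A is aromatic (benzene ring).
Ring B has four sp³ carbons, so it is not fully conjugated — not aromatic (cyclohexane ring).
Rings C and D form a fused bicyclic system (with one sulfur) with 9 sp² atoms and 10 π electrons from ring double bonds plus a heteroatom lone pair. 10 = 4(2)+2, so the system is aromatic and both rings count as aromatic (benzothiophene).
Ring E is planar and fully conjugated; 2 ring double bonds (4 π electrons) plus a heteroatom lone pair (2) give 6 π electrons. That satisfies 4n+2 with n=1, so ring E is aromatic (thiazole).
Ring F has a continuous p-orbital overlap around the ring; 2 ring double bonds (4 π electrons) plus a heteroatom lone pair (2) give 6 π electrons. That satisfies 4n+2 with n=1, so ring F is aromatic (thiophene).
Aromatic: A, C, D, E, F. Total: 5.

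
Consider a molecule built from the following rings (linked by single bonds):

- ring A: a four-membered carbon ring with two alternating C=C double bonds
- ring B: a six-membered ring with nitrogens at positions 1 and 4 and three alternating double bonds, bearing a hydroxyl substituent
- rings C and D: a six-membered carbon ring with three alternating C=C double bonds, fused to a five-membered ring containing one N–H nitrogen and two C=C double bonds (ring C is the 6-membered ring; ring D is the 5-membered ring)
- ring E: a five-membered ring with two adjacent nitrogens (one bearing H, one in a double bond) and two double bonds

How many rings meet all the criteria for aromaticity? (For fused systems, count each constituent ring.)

4

Ring A has only sp² ring atoms; a planar conformation would have a fully conjugated π system of 4 electrons. But 4 = 4(1), which is 4n not 4n+2, so ring A is not aromatic (cyclobutadiene) — cyclobutadiene is antiaromatic and distorts to a rectangle.
Ring B has a continuous p-orbital overlap around the ring; 3 ring double bonds give 6 π electrons. Since 6 = 4n+2 (n=1), ring B is aromatic (pyrazine).
Rings C and D form a fused bicyclic system (with one N–H) with 9 sp² atoms and 10 π electrons from ring double bonds plus a heteroatom lone pair. 10 = 4(2)+2, so the system is aromatic and both rings count as aromatic (indole).
Ring E is planar and fully conjugated; 2 ring double bonds (4 π electrons) plus a heteroatom lone pair (2) give 6 π electrons. Since 6 = 4n+2 (n=1), ring E is aromatic (pyrazole).
Aromatic: B, C, D, E. Total: 4.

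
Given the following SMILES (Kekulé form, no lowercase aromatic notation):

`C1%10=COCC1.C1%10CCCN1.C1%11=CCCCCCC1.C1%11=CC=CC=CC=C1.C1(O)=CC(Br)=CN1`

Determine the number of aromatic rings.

1

The SMILES encodes a five-membered ring of four carbons and one oxygen, with one C=C double bond and two sp³ carbons; a five-membered saturated ring of four carbons and one N–H nitrogen; an eight-membered carbon ring with one C=C double bond; an eight-membered carbon ring with four alternating C=C double bonds; a five-membered ring of four carbons and one nitrogen bearing a hydrogen, with two C=C double bonds.
The 5-membered ring with one oxygen has two sp³ carbons, so it is not fully conjugated — not aromatic (2,3-dihydrofuran).
The 5-membered ring with one N–H has only sp³ atoms, so it is not fully conjugated — not aromatic (pyrrolidine).
The 8-membered ring has six sp³ carbons, so it is not fully conjugated — not aromatic (cyclooctene).
The second 8-membered ring has only sp² ring atoms; a planar conformation would have a fully conjugated π system of 8 electrons. But 8 = 4(2), which is 4n not 4n+2, so it is not aromatic (cyclooctatetraene) — cyclooctatetraene distorts into a non-planar tub to avoid antiaromaticity.
The second 5-membered ring with one N–H is planar and fully conjugated; 2 ring double bonds (4 π electrons) plus a heteroatom lone pair (2) give 6 π electrons. Since 6 = 4n+2 (n=1), it is aromatic (pyrrole).
1 of the 5 rings is aromatic. Total: 1.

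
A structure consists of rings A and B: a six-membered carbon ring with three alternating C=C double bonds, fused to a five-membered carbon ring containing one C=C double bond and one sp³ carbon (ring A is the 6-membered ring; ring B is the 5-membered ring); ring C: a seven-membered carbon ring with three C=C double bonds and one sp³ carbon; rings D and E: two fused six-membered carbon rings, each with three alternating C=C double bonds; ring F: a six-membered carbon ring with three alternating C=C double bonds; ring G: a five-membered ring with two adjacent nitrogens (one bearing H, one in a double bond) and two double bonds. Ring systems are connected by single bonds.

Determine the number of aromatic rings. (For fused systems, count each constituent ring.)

Ring A is planar and fully conjugated; 3 ring double bonds give 6 π electrons. That satisfies 4n+2 with n=1, so ring A is aromatic (benzene ring).
Ring B has one sp³ carbon, so it is not fully conjugated — not aromatic (cyclopentene ring).
Ring C has one sp³ carbon, so it is not fully conjugated — not aromatic (cycloheptatriene).
Rings D and E form a fused bicyclic system with 10 sp² atoms and 10 π electrons from ring double bonds. 10 = 4(2)+2, so the system is aromatic and both rings count as aromatic (naphthalene).
Ring F is fully conjugated (every ring atom contributes a p orbital); 3 ring double bonds give 6 π electrons. Since 6 = 4n+2 (n=1), ring F is aromatic (benzene).
Ring G has a continuous p-orbital overlap around the ring; 2 ring double bonds (4 π electrons) plus a heteroatom lone pair (2) give 6 π electrons. Since 6 = 4n+2 (n=1), ring G is aromatic (pyrazole).
Aromatic: A, D, E, F, G. Total: 5.

5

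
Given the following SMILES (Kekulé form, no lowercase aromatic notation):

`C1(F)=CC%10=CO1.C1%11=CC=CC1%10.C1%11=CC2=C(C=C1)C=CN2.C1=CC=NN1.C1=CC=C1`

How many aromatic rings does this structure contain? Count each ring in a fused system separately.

The SMILES encodes a five-membered ring of four carbons and one oxygen, with two C=C double bonds; a five-membered carbon ring with two conjugated C=C double bonds and one sp³ carbon; a six-membered carbon ring with three alternating C=C double bonds, fused to a five-membered ring containing one N–H nitrogen and two C=C double bonds; a five-membered ring with two adjacent nitrogens (one bearing H, one in a double bond) and two double bonds; a four-membered carbon ring with two alternating C=C double bonds.
The 5-membered ring with one oxygen has a continuous p-orbital overlap around the ring; 2 ring double bonds (4 π electrons) plus a heteroatom lone pair (2) give 6 π electrons. Since 6 = 4n+2 (n=1), it is aromatic (furan).
The 5-membered ring has one sp³ carbon, so it is not fully conjugated — not aromatic (cyclopentadiene).
The fused 6/5-membered bicyclic (with one N–H) is a single π system with 9 sp² atoms and 10 π electrons from ring double bonds plus a heteroatom lone pair. 10 = 4(2)+2, so the system is aromatic and both rings count as aromatic (indole).
The 5-membered ring with two adjacent nitrogens (one N–H, one =N–) is fully conjugated (every ring atom contributes a p orbital); 2 ring double bonds (4 π electrons) plus a heteroatom lone pair (2) give 6 π electrons. 6 = 4(1)+2, so it is aromatic (pyrazole).
The 4-membered ring has only sp² ring atoms; a planar conformation would have a fully conjugated π system of 4 electrons. But 4 = 4(1), which is 4n not 4n+2, so it is not aromatic (cyclobutadiene) — cyclobutadiene is antiaromatic and distorts to a rectangle.
4 of the 6 rings are aromatic. Total: 4.

4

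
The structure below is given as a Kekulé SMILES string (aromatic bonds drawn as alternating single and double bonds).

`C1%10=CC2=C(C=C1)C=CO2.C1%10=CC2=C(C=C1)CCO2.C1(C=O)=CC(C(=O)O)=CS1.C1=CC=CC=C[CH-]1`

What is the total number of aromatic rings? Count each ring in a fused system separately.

The SMILES encodes a six-membered carbon ring with three alternating C=C double bonds, fused to a five-membered ring containing one oxygen and two C=C double bonds; a six-membered carbon ring with three alternating C=C double bonds, fused to a five-membered ring containing one oxygen and two sp³ carbons; a five-membered ring of four carbons and one sulfur, with two C=C double bonds; a seven-membered all-carbon ring bearing a negative charge on one carbon, with three C=C double bonds.
The fused 6/5-membered bicyclic (with one oxygen) is a single π system with 9 sp² atoms and 10 π electrons from ring double bonds plus a heteroatom lone pair. 10 = 4(2)+2, so the system is aromatic and both rings count as aromatic (benzofuran).
The 6-membered ring has a continuous p-orbital overlap around the ring; 3 ring double bonds give 6 π electrons. 6 = 4(1)+2, so it is aromatic (benzene ring).
The 5-membered ring with one oxygen has two sp³ carbons, so it is not fully conjugated — not aromatic (oxolane ring).
The 5-membered ring with one sulfur has a continuous p-orbital overlap around the ring; 2 ring double bonds (4 π electrons) plus a heteroatom lone pair (2) give 6 π electrons. That satisfies 4n+2 with n=1, so it is aromatic (thiophene).
The 7-membered ring has only sp² ring atoms; a planar conformation would have a fully conjugated π system of 8 electrons. But 8 = 4(2), which is 4n not 4n+2, so it is not aromatic (cycloheptatrienyl anion).
4 of the 6 rings are aromatic. Total: 4.

4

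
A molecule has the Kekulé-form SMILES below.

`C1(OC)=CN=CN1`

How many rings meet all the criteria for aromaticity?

1

The SMILES encodes a five-membered ring with nitrogens at positions 1 and 3 (one bearing H, one in a C=N bond) and two double bonds.
The 5-membered ring with two nitrogens (one N–H, one =N–) is fully conjugated (every ring atom contributes a p orbital); 2 ring double bonds (4 π electrons) plus a heteroatom lone pair (2) give 6 π electrons. 6 = 4(1)+2, so it is aromatic (imidazole).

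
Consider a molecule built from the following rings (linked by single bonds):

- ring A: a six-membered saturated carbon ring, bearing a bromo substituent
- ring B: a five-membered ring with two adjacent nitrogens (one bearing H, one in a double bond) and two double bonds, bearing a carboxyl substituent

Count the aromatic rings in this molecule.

Ring A has only sp³ atoms, so it is not fully conjugated — not aromatic (cyclohexane).
Ring B is fully conjugated (every ring atom contributes a p orbital); 2 ring double bonds (4 π electrons) plus a heteroatom lone pair (2) give 6 π electrons. Since 6 = 4n+2 (n=1), ring B is aromatic (pyrazole).
Aromatic: B. Total: 1.

1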